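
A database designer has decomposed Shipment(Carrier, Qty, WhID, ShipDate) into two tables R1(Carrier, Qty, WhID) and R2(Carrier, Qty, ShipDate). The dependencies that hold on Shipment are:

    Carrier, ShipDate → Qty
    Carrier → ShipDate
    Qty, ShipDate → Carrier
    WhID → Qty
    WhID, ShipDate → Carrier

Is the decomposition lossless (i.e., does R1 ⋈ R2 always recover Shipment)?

Common attributes: R1 ∩ R2 = {Carrier, Qty}.
Closure of {Carrier, Qty}: Carrier → ShipDate applies, adding ShipDate. So (Carrier, Qty)⁺ = {Carrier, Qty, ShipDate}.
This closure contains every attribute of R2, so R1 ∩ R2 → R2. The join is lossless.

Yes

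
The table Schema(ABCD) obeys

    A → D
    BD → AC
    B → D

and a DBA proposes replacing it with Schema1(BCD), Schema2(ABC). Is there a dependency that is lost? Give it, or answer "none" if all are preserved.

A → D

Check A → D: no single fragment contains all of {AD}, and the restricted closure of {A} across the fragments never reaches {D}.
BD → AC is preserved.
B → D is preserved.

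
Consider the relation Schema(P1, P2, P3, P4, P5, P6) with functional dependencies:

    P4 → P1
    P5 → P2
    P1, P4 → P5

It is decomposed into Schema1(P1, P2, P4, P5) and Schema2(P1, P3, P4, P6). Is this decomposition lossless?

Common attributes: Schema1 ∩ Schema2 = {P1, P4}.
Closure of {P1, P4}: P1, P4 → P5 applies, adding P5; P5 → P2 applies, adding P2. So (P1, P4)⁺ = {P1, P2, P4, P5}.
This closure contains every attribute of Schema1, so Schema1 ∩ Schema2 → Schema1. The join is lossless.

Yes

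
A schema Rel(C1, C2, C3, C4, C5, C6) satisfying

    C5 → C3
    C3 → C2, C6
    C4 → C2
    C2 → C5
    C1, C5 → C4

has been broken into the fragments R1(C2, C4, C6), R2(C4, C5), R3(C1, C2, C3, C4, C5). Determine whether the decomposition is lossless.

Chase test. Columns are C1, C2, C3, C4, C5, C6; row i has aⱼ where attribute j ∈ Ri, else bᵢⱼ.
Initial tableau (one row per fragment):
  row 1: b11 a2 b13 a4 b15 a6
  row 2: b21 b22 b23 a4 a5 b26
  row 3: a1 a2 a3 a4 a5 b36
Rows 2 and 3 agree on C5; apply C5→C3 and equate their C3 entries.
Rows 2 and 3 agree on C3; apply C3→C2, C6 and equate their C2, C6 entries.
Rows 1 and 2 agree on C2; apply C2→C5 and equate their C5 entries.
Rows 1 and 2 agree on C5; apply C5→C3 and equate their C3 entries.
Rows 1 and 2 agree on C3; apply C3→C2, C6 and equate their C2, C6 entries.
Row 3 is now all distinguished symbols — the join is lossless.

Yes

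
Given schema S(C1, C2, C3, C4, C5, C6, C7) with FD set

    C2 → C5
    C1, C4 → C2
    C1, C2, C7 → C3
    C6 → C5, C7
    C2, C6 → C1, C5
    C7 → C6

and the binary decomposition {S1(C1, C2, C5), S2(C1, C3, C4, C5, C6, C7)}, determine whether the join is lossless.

Common attributes: S1 ∩ S2 = {C1, C5}.
No dependency enlarges {C1, C5}, so (C1, C5)⁺ = {C1, C5}.
The closure contains neither all of S1 = {C1, C2, C5} nor all of S2 = {C1, C3, C4, C5, C6, C7}, so the common attributes are not a superkey of either fragment. The join is lossy.

No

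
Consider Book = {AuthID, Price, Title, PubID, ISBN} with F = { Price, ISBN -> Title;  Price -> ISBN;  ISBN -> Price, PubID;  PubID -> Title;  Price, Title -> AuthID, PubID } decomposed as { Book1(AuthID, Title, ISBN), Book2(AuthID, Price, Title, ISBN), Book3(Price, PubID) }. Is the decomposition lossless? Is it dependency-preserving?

Lossless test (chase): Rows 2 and 3 agree on Price; apply Price→ISBN and equate their ISBN entries. Rows 1 and 2 agree on ISBN; apply ISBN→Price, PubID and equate their Price, PubID entries. Rows 1 and 3 agree on ISBN; apply ISBN→Price, PubID and equate their Price, PubID entries. Rows 1 and 3 agree on PubID; apply PubID→Title and equate their Title entries. Rows 1 and 3 agree on Price, Title; apply Price, Title→AuthID, PubID and equate their AuthID, PubID entries. Row 1 is now all distinguished symbols — the join is lossless.
Dependency preservation: the restricted closure of {PubID} across the fragments never reaches {Title}, so PubID → Title cannot be enforced without a join — not preserved.

lossless but not dependency-preserving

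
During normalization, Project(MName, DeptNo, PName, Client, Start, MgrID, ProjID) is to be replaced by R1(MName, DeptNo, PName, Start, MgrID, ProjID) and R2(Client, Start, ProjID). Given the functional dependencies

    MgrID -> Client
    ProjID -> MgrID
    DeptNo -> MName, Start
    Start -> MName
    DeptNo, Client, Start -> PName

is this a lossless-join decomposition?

Yes

Common attributes: R1 ∩ R2 = {Start, ProjID}.
Closure of {Start, ProjID}: ProjID → MgrID applies, adding MgrID; Start → MName applies, adding MName; MgrID → Client applies, adding Client. So (Start, ProjID)⁺ = {MName, Client, Start, MgrID, ProjID}.
This closure contains every attribute of R2, so R1 ∩ R2 → R2. The join is lossless.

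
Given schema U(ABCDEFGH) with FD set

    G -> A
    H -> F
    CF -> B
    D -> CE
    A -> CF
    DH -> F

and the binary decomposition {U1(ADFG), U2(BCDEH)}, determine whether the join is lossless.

Common attributes: U1 ∩ U2 = {D}.
Closure of {D}: D → CE applies, adding CE. So (D)⁺ = {CDE}.
The closure contains neither all of U1 = {ADFG} nor all of U2 = {BCDEH}, so the common attributes are not a superkey of either fragment. The join is lossy.

No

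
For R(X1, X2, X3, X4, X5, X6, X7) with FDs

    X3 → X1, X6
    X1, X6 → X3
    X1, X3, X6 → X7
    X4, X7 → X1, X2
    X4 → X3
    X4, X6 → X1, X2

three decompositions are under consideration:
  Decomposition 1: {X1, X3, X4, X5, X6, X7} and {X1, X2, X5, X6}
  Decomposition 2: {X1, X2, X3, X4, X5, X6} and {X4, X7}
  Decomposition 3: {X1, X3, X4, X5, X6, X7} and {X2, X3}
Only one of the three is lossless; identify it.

Decomposition 2

Decomposition 1: common = {X1, X5, X6}, closure = {X1, X3, X5, X6, X7} → lossy.
Decomposition 2: common = {X4}, closure = {X1, X2, X3, X4, X6, X7} → lossless.
Decomposition 3: common = {X3}, closure = {X1, X3, X6, X7} → lossy.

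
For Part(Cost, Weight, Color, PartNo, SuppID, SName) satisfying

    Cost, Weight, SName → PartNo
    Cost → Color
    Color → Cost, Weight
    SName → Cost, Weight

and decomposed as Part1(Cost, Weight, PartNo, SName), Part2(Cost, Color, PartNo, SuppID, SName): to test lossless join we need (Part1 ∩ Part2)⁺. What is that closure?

Cost, Weight, Color, PartNo, SName

Part1 ∩ Part2 = {Cost, PartNo, SName}.
Cost → Color applies, adding Color
Color → Cost, Weight applies, adding Weight
Closure: {Cost, Weight, Color, PartNo, SName}.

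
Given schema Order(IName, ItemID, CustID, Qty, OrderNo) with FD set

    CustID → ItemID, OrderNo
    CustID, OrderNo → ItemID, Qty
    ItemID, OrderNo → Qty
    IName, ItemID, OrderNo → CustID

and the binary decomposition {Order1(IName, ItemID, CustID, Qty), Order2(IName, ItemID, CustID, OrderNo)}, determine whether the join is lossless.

Yes

Common attributes: Order1 ∩ Order2 = {IName, ItemID, CustID}.
Closure of {IName, ItemID, CustID}: CustID → ItemID, OrderNo applies, adding OrderNo; CustID, OrderNo → ItemID, Qty applies, adding Qty. So (IName, ItemID, CustID)⁺ = {IName, ItemID, CustID, Qty, OrderNo}.
This closure contains every attribute of Order1, so Order1 ∩ Order2 → Order1. The join is lossless.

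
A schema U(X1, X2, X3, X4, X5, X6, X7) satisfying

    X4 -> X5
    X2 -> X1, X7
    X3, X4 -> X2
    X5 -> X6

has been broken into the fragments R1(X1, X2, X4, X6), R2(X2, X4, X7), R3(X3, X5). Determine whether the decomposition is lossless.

No

Chase test. Columns are X1, X2, X3, X4, X5, X6, X7; row i has aⱼ where attribute j ∈ Ri, else bᵢⱼ.
Initial tableau (one row per fragment):
  row 1: a1 a2 b13 a4 b15 a6 b17
  row 2: b21 a2 b23 a4 b25 b26 a7
  row 3: b31 b32 a3 b34 a5 b36 b37
Rows 1 and 2 agree on X4; apply X4→X5 and equate their X5 entries.
Rows 1 and 2 agree on X2; apply X2→X1, X7 and equate their X1, X7 entries.
Rows 1 and 2 agree on X5; apply X5→X6 and equate their X6 entries.
No row becomes fully distinguished — the join is lossy.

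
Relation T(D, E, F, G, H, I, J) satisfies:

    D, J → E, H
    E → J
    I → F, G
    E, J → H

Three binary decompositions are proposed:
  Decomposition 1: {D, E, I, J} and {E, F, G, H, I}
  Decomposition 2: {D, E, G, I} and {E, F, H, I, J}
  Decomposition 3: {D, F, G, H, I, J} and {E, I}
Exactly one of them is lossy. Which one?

Decomposition 1: common = {E, I}, closure = {E, F, G, H, I, J} → lossless.
Decomposition 2: common = {E, I}, closure = {E, F, G, H, I, J} → lossless.
Decomposition 3: common = {I}, closure = {F, G, I} → lossy.

Decomposition 3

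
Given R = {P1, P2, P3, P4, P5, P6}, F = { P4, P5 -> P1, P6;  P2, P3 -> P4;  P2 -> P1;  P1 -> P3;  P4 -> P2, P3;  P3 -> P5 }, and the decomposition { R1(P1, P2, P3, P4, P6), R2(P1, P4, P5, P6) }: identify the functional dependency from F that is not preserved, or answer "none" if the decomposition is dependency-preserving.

P3 -> P5

Check P3 → P5: no single fragment contains all of {P3, P5}, and the restricted closure of {P3} across the fragments never reaches {P5}.
P4, P5 → P1, P6 is preserved.
P2, P3 → P4 is preserved.
P2 → P1 is preserved.
P1 → P3 is preserved.
P4 → P2, P3 is preserved.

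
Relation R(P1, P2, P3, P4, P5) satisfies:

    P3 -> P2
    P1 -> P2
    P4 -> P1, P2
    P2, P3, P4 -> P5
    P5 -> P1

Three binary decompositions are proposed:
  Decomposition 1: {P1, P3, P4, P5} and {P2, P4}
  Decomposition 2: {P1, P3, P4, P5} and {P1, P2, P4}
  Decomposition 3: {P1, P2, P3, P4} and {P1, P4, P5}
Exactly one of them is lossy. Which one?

Decomposition 1: common = {P4}, closure = {P1, P2, P4} → lossless.
Decomposition 2: common = {P1, P4}, closure = {P1, P2, P4} → lossless.
Decomposition 3: common = {P1, P4}, closure = {P1, P2, P4} → lossy.

Decomposition 3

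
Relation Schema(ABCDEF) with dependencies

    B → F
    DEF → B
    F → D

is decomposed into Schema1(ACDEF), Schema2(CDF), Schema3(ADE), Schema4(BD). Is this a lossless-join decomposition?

No

Chase test. Columns are ABCDEF; row i has aⱼ where attribute j ∈ Schemai, else bᵢⱼ.
Initial tableau (one row per fragment):
  row 1: a1 b12 a3 a4 a5 a6
  row 2: b21 b22 a3 a4 b25 a6
  row 3: a1 b32 b33 a4 a5 b36
  row 4: b41 a2 b43 a4 b45 b46
No row becomes fully distinguished — the join is lossy.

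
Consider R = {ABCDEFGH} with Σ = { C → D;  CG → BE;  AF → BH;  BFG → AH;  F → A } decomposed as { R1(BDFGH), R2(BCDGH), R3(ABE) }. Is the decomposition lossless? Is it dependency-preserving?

lossy and not dependency-preserving

Lossless test (chase): applying each FD to every pair of rows produces no changes in the tableau, so no row becomes fully distinguished — the join is lossy.
Dependency preservation: the restricted closure of {CG} across the fragments never reaches {BE}, so CG → BE cannot be enforced without a join — not preserved.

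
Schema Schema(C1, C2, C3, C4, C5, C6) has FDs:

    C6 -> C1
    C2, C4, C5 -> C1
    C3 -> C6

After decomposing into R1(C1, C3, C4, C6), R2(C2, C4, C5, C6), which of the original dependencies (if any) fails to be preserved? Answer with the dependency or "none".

C2, C4, C5 -> C1

Check C2, C4, C5 → C1: no single fragment contains all of {C1, C2, C4, C5}, and the restricted closure of {C2, C4, C5} across the fragments never reaches {C1}.
C6 → C1 is preserved.
C3 → C6 is preserved.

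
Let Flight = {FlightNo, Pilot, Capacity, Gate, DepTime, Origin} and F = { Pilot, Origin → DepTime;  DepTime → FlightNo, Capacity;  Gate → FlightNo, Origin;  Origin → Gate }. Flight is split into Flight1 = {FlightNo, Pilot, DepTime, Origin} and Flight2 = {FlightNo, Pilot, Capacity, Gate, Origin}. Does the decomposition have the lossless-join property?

Common attributes: Flight1 ∩ Flight2 = {FlightNo, Pilot, Origin}.
Closure of {FlightNo, Pilot, Origin}: Pilot, Origin → DepTime applies, adding DepTime; DepTime → FlightNo, Capacity applies, adding Capacity; Origin → Gate applies, adding Gate. So (FlightNo, Pilot, Origin)⁺ = {FlightNo, Pilot, Capacity, Gate, DepTime, Origin}.
This closure contains every attribute of Flight1, so Flight1 ∩ Flight2 → Flight1. The join is lossless.

Yes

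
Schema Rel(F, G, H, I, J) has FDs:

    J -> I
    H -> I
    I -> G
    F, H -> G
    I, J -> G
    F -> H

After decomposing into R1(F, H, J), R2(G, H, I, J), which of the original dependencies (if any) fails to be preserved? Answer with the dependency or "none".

J → I lies within R2.
H → I lies within R2.
I → G lies within R2.
F, H → G: restricted closure across fragments reaches G.
I, J → G lies within R2.
F → H lies within R1.
Every dependency is enforceable on the fragments, so the decomposition is dependency-preserving.

none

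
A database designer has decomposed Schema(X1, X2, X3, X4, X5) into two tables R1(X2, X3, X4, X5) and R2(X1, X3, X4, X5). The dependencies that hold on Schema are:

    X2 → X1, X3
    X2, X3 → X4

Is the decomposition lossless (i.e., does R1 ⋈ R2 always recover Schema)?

No

Common attributes: R1 ∩ R2 = {X3, X4, X5}.
No dependency enlarges {X3, X4, X5}, so (X3, X4, X5)⁺ = {X3, X4, X5}.
The closure contains neither all of R1 = {X2, X3, X4, X5} nor all of R2 = {X1, X3, X4, X5}, so the common attributes are not a superkey of either fragment. The join is lossy.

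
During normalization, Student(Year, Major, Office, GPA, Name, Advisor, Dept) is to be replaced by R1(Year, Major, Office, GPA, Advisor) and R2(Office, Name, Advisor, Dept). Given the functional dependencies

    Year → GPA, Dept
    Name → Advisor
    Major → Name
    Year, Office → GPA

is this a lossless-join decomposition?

Common attributes: R1 ∩ R2 = {Office, Advisor}.
No dependency enlarges {Office, Advisor}, so (Office, Advisor)⁺ = {Office, Advisor}.
The closure contains neither all of R1 = {Year, Major, Office, GPA, Advisor} nor all of R2 = {Office, Name, Advisor, Dept}, so the common attributes are not a superkey of either fragment. The join is lossy.

No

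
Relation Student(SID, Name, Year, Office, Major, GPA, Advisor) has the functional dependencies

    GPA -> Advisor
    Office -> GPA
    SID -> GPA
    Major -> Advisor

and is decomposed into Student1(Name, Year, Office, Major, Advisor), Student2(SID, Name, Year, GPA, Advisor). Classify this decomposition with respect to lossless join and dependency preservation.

lossy and not dependency-preserving

Lossless test: (Name, Year, Advisor)⁺ = {Name, Year, Advisor}, which is a superkey of neither fragment — lossy.
Dependency preservation: the restricted closure of {Office} across the fragments never reaches {GPA}, so Office → GPA cannot be enforced without a join — not preserved.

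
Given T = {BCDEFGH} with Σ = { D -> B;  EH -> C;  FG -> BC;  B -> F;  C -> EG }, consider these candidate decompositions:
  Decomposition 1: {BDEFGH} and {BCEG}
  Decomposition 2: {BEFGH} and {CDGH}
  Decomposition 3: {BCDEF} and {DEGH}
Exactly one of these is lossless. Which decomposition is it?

Decomposition 1: common = {BEG}, closure = {BCEFG} → lossless.
Decomposition 2: common = {GH}, closure = {GH} → lossy.
Decomposition 3: common = {DE}, closure = {BDEF} → lossy.

Decomposition 1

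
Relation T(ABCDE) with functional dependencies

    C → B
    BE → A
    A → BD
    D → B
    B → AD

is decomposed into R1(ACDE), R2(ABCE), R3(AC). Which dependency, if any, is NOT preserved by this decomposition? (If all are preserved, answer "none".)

none

C → B lies within R2.
BE → A lies within R2.
A → BD: restricted closure across fragments reaches BD.
D → B: restricted closure across fragments reaches B.
B → AD: restricted closure across fragments reaches AD.
Every dependency is enforceable on the fragments, so the decomposition is dependency-preserving.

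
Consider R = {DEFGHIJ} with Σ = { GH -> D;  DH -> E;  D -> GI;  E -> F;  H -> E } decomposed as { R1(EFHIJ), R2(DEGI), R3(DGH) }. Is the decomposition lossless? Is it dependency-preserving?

Lossless test (chase): Rows 2 and 3 agree on D; apply D→GI and equate their GI entries. Rows 1 and 2 agree on E; apply E→F and equate their F entries. Rows 1 and 3 agree on H; apply H→E and equate their E entries. Rows 1 and 3 agree on E; apply E→F and equate their F entries. No row becomes fully distinguished — the join is lossy.
Dependency preservation: DH → E is not contained in any single fragment, but the restricted closure of its left-hand side across the fragments still reaches the right-hand side; the remaining FDs each lie inside some fragment. All dependencies are preserved.

lossy but dependency-preserving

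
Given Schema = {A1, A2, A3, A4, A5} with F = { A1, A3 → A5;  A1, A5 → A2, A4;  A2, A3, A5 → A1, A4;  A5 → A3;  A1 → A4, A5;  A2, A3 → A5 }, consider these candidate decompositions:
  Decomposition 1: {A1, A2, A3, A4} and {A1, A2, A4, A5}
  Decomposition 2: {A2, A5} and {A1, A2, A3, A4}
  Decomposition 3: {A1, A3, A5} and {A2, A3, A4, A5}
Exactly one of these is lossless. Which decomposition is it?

Decomposition 1: common = {A1, A2, A4}, closure = {A1, A2, A3, A4, A5} → lossless.
Decomposition 2: common = {A2}, closure = {A2} → lossy.
Decomposition 3: common = {A3, A5}, closure = {A3, A5} → lossy.

Decomposition 1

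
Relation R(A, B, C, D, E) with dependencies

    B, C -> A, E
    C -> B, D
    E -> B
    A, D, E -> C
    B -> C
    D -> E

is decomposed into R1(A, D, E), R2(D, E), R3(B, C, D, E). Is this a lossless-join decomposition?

Yes

Chase test. Columns are A, B, C, D, E; row i has aⱼ where attribute j ∈ Ri, else bᵢⱼ.
Initial tableau (one row per fragment):
  row 1: a1 b12 b13 a4 a5
  row 2: b21 b22 b23 a4 a5
  row 3: b31 a2 a3 a4 a5
Rows 1 and 2 agree on E; apply E→B and equate their B entries.
Rows 1 and 3 agree on E; apply E→B and equate their B entries.
Rows 1 and 2 agree on B; apply B→C and equate their C entries.
Rows 1 and 3 agree on B; apply B→C and equate their C entries.
Rows 1 and 2 agree on B, C; apply B, C→A, E and equate their A, E entries.
Rows 1 and 3 agree on B, C; apply B, C→A, E and equate their A, E entries.
Row 1 is now all distinguished symbols — the join is lossless.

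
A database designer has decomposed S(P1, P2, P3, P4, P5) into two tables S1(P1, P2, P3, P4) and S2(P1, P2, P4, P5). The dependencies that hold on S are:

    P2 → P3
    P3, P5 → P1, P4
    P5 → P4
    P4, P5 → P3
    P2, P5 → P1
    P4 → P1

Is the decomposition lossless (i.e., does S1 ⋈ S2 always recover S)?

Yes

Common attributes: S1 ∩ S2 = {P1, P2, P4}.
Closure of {P1, P2, P4}: P2 → P3 applies, adding P3. So (P1, P2, P4)⁺ = {P1, P2, P3, P4}.
This closure contains every attribute of S1, so S1 ∩ S2 → S1. The join is lossless.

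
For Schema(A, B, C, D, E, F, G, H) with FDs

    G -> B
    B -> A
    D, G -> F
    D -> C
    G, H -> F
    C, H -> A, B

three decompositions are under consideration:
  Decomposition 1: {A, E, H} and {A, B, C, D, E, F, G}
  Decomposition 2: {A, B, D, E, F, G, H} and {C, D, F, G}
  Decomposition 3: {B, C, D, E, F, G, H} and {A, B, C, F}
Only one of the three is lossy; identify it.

Decomposition 1

Decomposition 1: common = {A, E}, closure = {A, E} → lossy.
Decomposition 2: common = {D, F, G}, closure = {A, B, C, D, F, G} → lossless.
Decomposition 3: common = {B, C, F}, closure = {A, B, C, F} → lossless.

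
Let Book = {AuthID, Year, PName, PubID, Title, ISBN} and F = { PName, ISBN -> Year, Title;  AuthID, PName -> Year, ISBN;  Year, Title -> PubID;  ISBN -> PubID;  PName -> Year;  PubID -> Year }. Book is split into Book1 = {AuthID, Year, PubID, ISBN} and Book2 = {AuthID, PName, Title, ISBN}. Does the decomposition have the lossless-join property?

Common attributes: Book1 ∩ Book2 = {AuthID, ISBN}.
Closure of {AuthID, ISBN}: ISBN → PubID applies, adding PubID; PubID → Year applies, adding Year. So (AuthID, ISBN)⁺ = {AuthID, Year, PubID, ISBN}.
This closure contains every attribute of Book1, so Book1 ∩ Book2 → Book1. The join is lossless.

Yes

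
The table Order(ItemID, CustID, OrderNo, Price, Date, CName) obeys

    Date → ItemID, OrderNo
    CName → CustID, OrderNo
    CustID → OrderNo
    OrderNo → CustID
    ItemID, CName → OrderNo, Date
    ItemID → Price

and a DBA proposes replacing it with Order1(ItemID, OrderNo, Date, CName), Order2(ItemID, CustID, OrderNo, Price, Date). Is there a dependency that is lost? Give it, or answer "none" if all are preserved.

Date → ItemID, OrderNo lies within Order1.
CName → CustID, OrderNo: restricted closure across fragments reaches CustID, OrderNo.
CustID → OrderNo lies within Order2.
OrderNo → CustID lies within Order2.
ItemID, CName → OrderNo, Date lies within Order1.
ItemID → Price lies within Order2.
Every dependency is enforceable on the fragments, so the decomposition is dependency-preserving.

none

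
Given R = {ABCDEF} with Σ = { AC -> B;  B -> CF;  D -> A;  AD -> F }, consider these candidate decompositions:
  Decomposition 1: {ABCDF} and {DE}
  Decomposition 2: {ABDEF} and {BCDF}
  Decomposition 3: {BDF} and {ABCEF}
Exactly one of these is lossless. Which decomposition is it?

Decomposition 1: common = {D}, closure = {ADF} → lossy.
Decomposition 2: common = {BDF}, closure = {ABCDF} → lossless.
Decomposition 3: common = {BF}, closure = {BCF} → lossy.

Decomposition 2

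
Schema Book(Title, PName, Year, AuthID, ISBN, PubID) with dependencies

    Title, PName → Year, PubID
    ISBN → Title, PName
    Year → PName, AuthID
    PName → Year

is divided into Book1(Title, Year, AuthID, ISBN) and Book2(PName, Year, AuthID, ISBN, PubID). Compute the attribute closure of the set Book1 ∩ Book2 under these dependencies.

Book1 ∩ Book2 = {Year, AuthID, ISBN}.
ISBN → Title, PName applies, adding Title, PName
Title, PName → Year, PubID applies, adding PubID
Closure: {Title, PName, Year, AuthID, ISBN, PubID}.

Title, PName, Year, AuthID, ISBN, PubID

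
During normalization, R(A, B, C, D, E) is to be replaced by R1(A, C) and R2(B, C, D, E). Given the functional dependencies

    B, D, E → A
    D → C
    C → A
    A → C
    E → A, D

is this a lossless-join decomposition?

Yes

Common attributes: R1 ∩ R2 = {C}.
Closure of {C}: C → A applies, adding A. So (C)⁺ = {A, C}.
This closure contains every attribute of R1, so R1 ∩ R2 → R1. The join is lossless.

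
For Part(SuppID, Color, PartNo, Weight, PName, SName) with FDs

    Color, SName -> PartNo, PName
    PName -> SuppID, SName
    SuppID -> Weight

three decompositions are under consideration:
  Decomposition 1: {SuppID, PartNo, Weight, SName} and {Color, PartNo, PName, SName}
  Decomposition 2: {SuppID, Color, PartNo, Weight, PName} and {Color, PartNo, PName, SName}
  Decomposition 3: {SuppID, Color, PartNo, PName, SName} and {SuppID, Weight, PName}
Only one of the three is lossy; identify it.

Decomposition 1

Decomposition 1: common = {PartNo, SName}, closure = {PartNo, SName} → lossy.
Decomposition 2: common = {Color, PartNo, PName}, closure = {SuppID, Color, PartNo, Weight, PName, SName} → lossless.
Decomposition 3: common = {SuppID, PName}, closure = {SuppID, Weight, PName, SName} → lossless.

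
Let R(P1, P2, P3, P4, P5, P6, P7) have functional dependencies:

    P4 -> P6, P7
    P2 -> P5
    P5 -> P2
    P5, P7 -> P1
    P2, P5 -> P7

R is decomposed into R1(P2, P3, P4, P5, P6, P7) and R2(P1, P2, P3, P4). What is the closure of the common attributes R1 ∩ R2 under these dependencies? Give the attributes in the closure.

P1, P2, P3, P4, P5, P6, P7

R1 ∩ R2 = {P2, P3, P4}.
P4 → P6, P7 applies, adding P6, P7
P2 → P5 applies, adding P5
P5, P7 → P1 applies, adding P1
Closure: {P1, P2, P3, P4, P5, P6, P7}.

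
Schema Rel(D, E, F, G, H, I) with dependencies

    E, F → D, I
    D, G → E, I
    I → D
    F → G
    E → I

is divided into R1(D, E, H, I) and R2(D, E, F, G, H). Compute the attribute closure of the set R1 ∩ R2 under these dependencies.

D, E, H, I

R1 ∩ R2 = {D, E, H}.
E → I applies, adding I
Closure: {D, E, H, I}.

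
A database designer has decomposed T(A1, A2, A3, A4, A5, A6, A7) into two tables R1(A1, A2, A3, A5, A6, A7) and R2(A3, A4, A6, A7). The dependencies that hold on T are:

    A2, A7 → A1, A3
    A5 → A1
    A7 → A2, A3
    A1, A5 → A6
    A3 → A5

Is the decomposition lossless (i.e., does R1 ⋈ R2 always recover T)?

Common attributes: R1 ∩ R2 = {A3, A6, A7}.
Closure of {A3, A6, A7}: A7 → A2, A3 applies, adding A2; A3 → A5 applies, adding A5; A2, A7 → A1, A3 applies, adding A1. So (A3, A6, A7)⁺ = {A1, A2, A3, A5, A6, A7}.
This closure contains every attribute of R1, so R1 ∩ R2 → R1. The join is lossless.

Yes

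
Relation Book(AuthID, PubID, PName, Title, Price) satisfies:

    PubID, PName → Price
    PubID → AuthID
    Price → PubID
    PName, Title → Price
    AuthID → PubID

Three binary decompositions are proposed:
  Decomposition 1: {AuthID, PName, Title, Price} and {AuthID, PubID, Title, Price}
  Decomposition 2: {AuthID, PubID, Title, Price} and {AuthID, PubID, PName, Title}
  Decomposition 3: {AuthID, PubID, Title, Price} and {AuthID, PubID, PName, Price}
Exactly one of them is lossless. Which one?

Decomposition 1

Decomposition 1: common = {AuthID, Title, Price}, closure = {AuthID, PubID, Title, Price} → lossless.
Decomposition 2: common = {AuthID, PubID, Title}, closure = {AuthID, PubID, Title} → lossy.
Decomposition 3: common = {AuthID, PubID, Price}, closure = {AuthID, PubID, Price} → lossy.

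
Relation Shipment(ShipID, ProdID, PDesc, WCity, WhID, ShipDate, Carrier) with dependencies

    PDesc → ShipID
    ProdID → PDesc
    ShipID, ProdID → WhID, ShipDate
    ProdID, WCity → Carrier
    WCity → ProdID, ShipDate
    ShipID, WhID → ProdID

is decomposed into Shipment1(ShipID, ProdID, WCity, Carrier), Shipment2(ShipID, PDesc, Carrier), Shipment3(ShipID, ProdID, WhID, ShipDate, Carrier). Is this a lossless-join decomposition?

Chase test. Columns are ShipID, ProdID, PDesc, WCity, WhID, ShipDate, Carrier; row i has aⱼ where attribute j ∈ Shipmenti, else bᵢⱼ.
Initial tableau (one row per fragment):
  row 1: a1 a2 b13 a4 b15 b16 a7
  row 2: a1 b22 a3 b24 b25 b26 a7
  row 3: a1 a2 b33 b34 a5 a6 a7
Rows 1 and 3 agree on ProdID; apply ProdID→PDesc and equate their PDesc entries.
Rows 1 and 3 agree on ShipID, ProdID; apply ShipID, ProdID→WhID, ShipDate and equate their WhID, ShipDate entries.
No row becomes fully distinguished — the join is lossy.

No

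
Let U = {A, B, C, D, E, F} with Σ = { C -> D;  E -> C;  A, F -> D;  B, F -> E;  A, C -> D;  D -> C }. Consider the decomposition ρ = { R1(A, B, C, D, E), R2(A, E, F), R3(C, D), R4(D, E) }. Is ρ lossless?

No

Chase test. Columns are A, B, C, D, E, F; row i has aⱼ where attribute j ∈ Ri, else bᵢⱼ.
Initial tableau (one row per fragment):
  row 1: a1 a2 a3 a4 a5 b16
  row 2: a1 b22 b23 b24 a5 a6
  row 3: b31 b32 a3 a4 b35 b36
  row 4: b41 b42 b43 a4 a5 b46
Rows 1 and 2 agree on E; apply E→C and equate their C entries.
Rows 1 and 4 agree on E; apply E→C and equate their C entries.
Rows 1 and 2 agree on A, C; apply A, C→D and equate their D entries.
No row becomes fully distinguished — the join is lossy.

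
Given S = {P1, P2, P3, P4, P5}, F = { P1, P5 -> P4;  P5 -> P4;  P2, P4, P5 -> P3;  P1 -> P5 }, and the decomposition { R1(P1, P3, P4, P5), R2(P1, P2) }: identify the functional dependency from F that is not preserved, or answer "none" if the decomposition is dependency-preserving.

P2, P4, P5 -> P3

Check P2, P4, P5 → P3: no single fragment contains all of {P2, P3, P4, P5}, and the restricted closure of {P2, P4, P5} across the fragments never reaches {P3}.
P1, P5 → P4 is preserved.
P5 → P4 is preserved.
P1 → P5 is preserved.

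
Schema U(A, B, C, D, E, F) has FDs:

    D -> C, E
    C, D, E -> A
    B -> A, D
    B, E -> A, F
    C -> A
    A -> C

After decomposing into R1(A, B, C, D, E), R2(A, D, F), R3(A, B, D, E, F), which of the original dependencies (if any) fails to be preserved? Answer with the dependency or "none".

none

D → C, E lies within R1.
C, D, E → A lies within R1.
B → A, D lies within R1.
B, E → A, F lies within R3.
C → A lies within R1.
A → C lies within R1.
Every dependency is enforceable on the fragments, so the decomposition is dependency-preserving.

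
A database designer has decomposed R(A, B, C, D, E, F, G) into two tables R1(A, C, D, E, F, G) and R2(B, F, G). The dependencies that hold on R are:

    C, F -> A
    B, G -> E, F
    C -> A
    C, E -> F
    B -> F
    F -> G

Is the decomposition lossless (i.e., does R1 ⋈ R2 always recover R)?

No

Common attributes: R1 ∩ R2 = {F, G}.
No dependency enlarges {F, G}, so (F, G)⁺ = {F, G}.
The closure contains neither all of R1 = {A, C, D, E, F, G} nor all of R2 = {B, F, G}, so the common attributes are not a superkey of either fragment. The join is lossy.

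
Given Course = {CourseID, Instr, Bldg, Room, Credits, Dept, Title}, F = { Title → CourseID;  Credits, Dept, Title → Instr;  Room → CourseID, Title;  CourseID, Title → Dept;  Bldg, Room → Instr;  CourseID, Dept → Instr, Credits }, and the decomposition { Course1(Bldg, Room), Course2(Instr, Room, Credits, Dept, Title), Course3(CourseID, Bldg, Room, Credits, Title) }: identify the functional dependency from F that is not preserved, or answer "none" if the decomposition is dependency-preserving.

Check CourseID, Dept → Instr, Credits: no single fragment contains all of {CourseID, Instr, Credits, Dept}, and the restricted closure of {CourseID, Dept} across the fragments never reaches {Instr, Credits}.
Title → CourseID is preserved.
Credits, Dept, Title → Instr is preserved.
Room → CourseID, Title is preserved.
CourseID, Title → Dept is preserved.
Bldg, Room → Instr is preserved.

CourseID, Dept → Instr, Credits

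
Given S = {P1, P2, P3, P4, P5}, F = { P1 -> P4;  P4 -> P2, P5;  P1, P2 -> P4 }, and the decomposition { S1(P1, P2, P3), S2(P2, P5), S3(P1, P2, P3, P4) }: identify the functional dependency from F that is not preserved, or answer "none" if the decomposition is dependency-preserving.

P4 -> P2, P5

Check P4 → P2, P5: no single fragment contains all of {P2, P4, P5}, and the restricted closure of {P4} across the fragments never reaches {P2, P5}.
P1 → P4 is preserved.
P1, P2 → P4 is preserved.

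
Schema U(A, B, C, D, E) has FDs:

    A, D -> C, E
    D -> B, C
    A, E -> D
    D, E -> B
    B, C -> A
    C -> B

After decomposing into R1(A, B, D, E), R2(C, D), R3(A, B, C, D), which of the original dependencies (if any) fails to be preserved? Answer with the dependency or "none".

none

A, D → C, E: restricted closure across fragments reaches C, E.
D → B, C lies within R3.
A, E → D lies within R1.
D, E → B lies within R1.
B, C → A lies within R3.
C → B lies within R3.
Every dependency is enforceable on the fragments, so the decomposition is dependency-preserving.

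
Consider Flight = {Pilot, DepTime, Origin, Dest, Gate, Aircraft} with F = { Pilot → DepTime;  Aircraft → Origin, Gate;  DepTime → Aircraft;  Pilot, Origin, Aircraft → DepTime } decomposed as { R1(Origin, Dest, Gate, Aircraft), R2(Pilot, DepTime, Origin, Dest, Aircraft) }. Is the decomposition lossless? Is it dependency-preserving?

Lossless test: (Origin, Dest, Aircraft)⁺ = {Origin, Dest, Gate, Aircraft}, which contains all of one fragment — lossless.
Dependency preservation: every FD's attributes lie within a single fragment, so each can be enforced locally — preserved.

lossless and dependency-preserving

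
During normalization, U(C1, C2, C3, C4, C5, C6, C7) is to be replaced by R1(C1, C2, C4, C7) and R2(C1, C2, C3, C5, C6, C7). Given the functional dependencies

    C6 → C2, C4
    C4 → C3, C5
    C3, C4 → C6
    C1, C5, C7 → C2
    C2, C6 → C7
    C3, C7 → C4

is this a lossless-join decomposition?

Common attributes: R1 ∩ R2 = {C1, C2, C7}.
No dependency enlarges {C1, C2, C7}, so (C1, C2, C7)⁺ = {C1, C2, C7}.
The closure contains neither all of R1 = {C1, C2, C4, C7} nor all of R2 = {C1, C2, C3, C5, C6, C7}, so the common attributes are not a superkey of either fragment. The join is lossy.

No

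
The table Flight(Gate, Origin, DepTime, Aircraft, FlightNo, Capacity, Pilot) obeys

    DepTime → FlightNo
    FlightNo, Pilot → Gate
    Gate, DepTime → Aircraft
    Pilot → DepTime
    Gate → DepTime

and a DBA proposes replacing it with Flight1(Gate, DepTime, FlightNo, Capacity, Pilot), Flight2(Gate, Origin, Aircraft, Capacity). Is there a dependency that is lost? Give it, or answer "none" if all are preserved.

DepTime → FlightNo lies within Flight1.
FlightNo, Pilot → Gate lies within Flight1.
Gate, DepTime → Aircraft: restricted closure across fragments reaches Aircraft.
Pilot → DepTime lies within Flight1.
Gate → DepTime lies within Flight1.
Every dependency is enforceable on the fragments, so the decomposition is dependency-preserving.

none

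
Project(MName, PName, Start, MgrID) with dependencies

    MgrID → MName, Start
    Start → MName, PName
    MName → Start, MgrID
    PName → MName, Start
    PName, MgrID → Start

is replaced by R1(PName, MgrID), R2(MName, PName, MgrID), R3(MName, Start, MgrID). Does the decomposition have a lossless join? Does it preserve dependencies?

Lossless test (chase): Rows 1 and 2 agree on MgrID; apply MgrID→MName, Start and equate their MName, Start entries. Rows 1 and 3 agree on MgrID; apply MgrID→MName, Start and equate their MName, Start entries. Rows 1 and 3 agree on Start; apply Start→MName, PName and equate their MName, PName entries. Row 1 is now all distinguished symbols — the join is lossless.
Dependency preservation: Start → MName, PName; PName → MName, Start; PName, MgrID → Start are not contained in any single fragment, but the restricted closure of each left-hand side across the fragments still reaches the right-hand side; the remaining FDs each lie inside some fragment. All dependencies are preserved.

lossless and dependency-preserving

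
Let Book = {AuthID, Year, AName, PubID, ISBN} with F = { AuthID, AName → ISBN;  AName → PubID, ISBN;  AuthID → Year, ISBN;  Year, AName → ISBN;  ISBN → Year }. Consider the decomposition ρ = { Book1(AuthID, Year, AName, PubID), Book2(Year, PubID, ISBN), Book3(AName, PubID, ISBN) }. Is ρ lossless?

Yes

Chase test. Columns are AuthID, Year, AName, PubID, ISBN; row i has aⱼ where attribute j ∈ Booki, else bᵢⱼ.
Initial tableau (one row per fragment):
  row 1: a1 a2 a3 a4 b15
  row 2: b21 a2 b23 a4 a5
  row 3: b31 b32 a3 a4 a5
Rows 1 and 3 agree on AName; apply AName→PubID, ISBN and equate their PubID, ISBN entries.
Rows 1 and 3 agree on ISBN; apply ISBN→Year and equate their Year entries.
Row 1 is now all distinguished symbols — the join is lossless.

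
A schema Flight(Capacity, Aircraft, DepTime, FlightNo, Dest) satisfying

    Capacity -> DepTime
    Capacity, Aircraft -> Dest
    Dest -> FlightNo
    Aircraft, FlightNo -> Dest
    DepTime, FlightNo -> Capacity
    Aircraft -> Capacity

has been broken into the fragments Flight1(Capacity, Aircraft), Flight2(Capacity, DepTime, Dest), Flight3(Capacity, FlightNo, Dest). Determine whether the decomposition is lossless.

No

Chase test. Columns are Capacity, Aircraft, DepTime, FlightNo, Dest; row i has aⱼ where attribute j ∈ Flighti, else bᵢⱼ.
Initial tableau (one row per fragment):
  row 1: a1 a2 b13 b14 b15
  row 2: a1 b22 a3 b24 a5
  row 3: a1 b32 b33 a4 a5
Rows 1 and 2 agree on Capacity; apply Capacity→DepTime and equate their DepTime entries.
Rows 1 and 3 agree on Capacity; apply Capacity→DepTime and equate their DepTime entries.
Rows 2 and 3 agree on Dest; apply Dest→FlightNo and equate their FlightNo entries.
No row becomes fully distinguished — the join is lossy.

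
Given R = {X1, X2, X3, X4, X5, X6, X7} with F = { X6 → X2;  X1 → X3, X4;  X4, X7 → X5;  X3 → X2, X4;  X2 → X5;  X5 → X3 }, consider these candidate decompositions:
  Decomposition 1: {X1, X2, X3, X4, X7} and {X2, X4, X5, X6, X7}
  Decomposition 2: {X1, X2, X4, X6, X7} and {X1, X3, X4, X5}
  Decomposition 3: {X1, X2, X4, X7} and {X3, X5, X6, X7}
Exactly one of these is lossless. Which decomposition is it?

Decomposition 1: common = {X2, X4, X7}, closure = {X2, X3, X4, X5, X7} → lossy.
Decomposition 2: common = {X1, X4}, closure = {X1, X2, X3, X4, X5} → lossless.
Decomposition 3: common = {X7}, closure = {X7} → lossy.

Decomposition 2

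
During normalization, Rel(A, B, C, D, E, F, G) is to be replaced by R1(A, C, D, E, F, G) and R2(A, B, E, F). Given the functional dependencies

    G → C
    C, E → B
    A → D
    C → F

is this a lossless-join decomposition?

No

Common attributes: R1 ∩ R2 = {A, E, F}.
Closure of {A, E, F}: A → D applies, adding D. So (A, E, F)⁺ = {A, D, E, F}.
The closure contains neither all of R1 = {A, C, D, E, F, G} nor all of R2 = {A, B, E, F}, so the common attributes are not a superkey of either fragment. The join is lossy.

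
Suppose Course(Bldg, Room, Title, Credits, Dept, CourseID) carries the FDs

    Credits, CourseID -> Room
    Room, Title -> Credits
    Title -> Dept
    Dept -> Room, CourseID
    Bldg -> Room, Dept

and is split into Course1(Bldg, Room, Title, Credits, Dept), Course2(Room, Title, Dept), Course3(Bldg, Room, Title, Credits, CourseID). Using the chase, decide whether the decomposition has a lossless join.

Chase test. Columns are Bldg, Room, Title, Credits, Dept, CourseID; row i has aⱼ where attribute j ∈ Coursei, else bᵢⱼ.
Initial tableau (one row per fragment):
  row 1: a1 a2 a3 a4 a5 b16
  row 2: b21 a2 a3 b24 a5 b26
  row 3: a1 a2 a3 a4 b35 a6
Rows 1 and 2 agree on Room, Title; apply Room, Title→Credits and equate their Credits entries.
Rows 1 and 3 agree on Title; apply Title→Dept and equate their Dept entries.
Rows 1 and 2 agree on Dept; apply Dept→Room, CourseID and equate their Room, CourseID entries.
Rows 1 and 3 agree on Dept; apply Dept→Room, CourseID and equate their Room, CourseID entries.
Row 1 is now all distinguished symbols — the join is lossless.

Yes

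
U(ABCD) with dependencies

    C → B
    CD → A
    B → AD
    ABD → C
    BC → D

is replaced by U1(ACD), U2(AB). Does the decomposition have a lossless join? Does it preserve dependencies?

Lossless test: (A)⁺ = {A}, which is a superkey of neither fragment — lossy.
Dependency preservation: the restricted closure of {C} across the fragments never reaches {B}, so C → B cannot be enforced without a join — not preserved.

lossy and not dependency-preserving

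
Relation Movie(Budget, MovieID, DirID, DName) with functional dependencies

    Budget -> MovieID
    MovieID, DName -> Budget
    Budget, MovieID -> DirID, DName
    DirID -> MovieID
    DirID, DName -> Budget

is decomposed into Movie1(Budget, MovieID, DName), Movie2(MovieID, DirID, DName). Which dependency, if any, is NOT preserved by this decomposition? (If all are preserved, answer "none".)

none

Budget → MovieID lies within Movie1.
MovieID, DName → Budget lies within Movie1.
Budget, MovieID → DirID, DName: restricted closure across fragments reaches DirID, DName.
DirID → MovieID lies within Movie2.
DirID, DName → Budget: restricted closure across fragments reaches Budget.
Every dependency is enforceable on the fragments, so the decomposition is dependency-preserving.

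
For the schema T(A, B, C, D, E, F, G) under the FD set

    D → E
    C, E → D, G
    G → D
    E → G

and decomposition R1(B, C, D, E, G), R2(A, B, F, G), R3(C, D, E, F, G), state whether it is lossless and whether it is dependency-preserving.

Lossless test (chase): Rows 1 and 2 agree on G; apply G→D and equate their D entries. Rows 1 and 2 agree on D; apply D→E and equate their E entries. No row becomes fully distinguished — the join is lossy.
Dependency preservation: every FD's attributes lie within a single fragment, so each can be enforced locally — preserved.

lossy but dependency-preserving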